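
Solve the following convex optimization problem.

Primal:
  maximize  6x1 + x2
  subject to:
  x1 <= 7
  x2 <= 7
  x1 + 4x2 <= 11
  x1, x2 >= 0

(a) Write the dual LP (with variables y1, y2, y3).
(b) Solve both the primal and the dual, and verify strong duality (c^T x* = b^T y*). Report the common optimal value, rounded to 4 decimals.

The standard primal-dual pair for 'max c^T x s.t. A x <= b, x >= 0' is:
  Dual:  min b^T y  s.t.  A^T y >= c,  y >= 0.

So the dual LP is:
  minimize  7y1 + 7y2 + 11y3
  subject to:
    y1 + y3 >= 6
    y2 + 4y3 >= 1
    y1, y2, y3 >= 0

Solving the primal: x* = (7, 1).
  primal value c^T x* = 43.
Solving the dual: y* = (5.75, 0, 0.25).
  dual value b^T y* = 43.
Strong duality: c^T x* = b^T y*. Confirmed.

43


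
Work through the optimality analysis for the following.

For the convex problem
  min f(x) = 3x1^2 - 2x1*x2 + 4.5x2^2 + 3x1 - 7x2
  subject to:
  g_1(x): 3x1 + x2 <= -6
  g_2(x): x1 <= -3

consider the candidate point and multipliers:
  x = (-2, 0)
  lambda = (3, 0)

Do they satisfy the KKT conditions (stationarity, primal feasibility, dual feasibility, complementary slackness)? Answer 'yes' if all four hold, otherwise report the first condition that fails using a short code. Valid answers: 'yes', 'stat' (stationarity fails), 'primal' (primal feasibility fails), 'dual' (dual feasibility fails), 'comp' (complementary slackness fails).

Gradient of f: grad f(x) = Q x + c = (-9, -3)
Constraint values g_i(x) = a_i^T x - b_i:
  g_1((-2, 0)) = 0
  g_2((-2, 0)) = 1
Stationarity residual: grad f(x) + sum_i lambda_i a_i = (0, 0)
  -> stationarity OK
Primal feasibility (all g_i <= 0): FAILS
Dual feasibility (all lambda_i >= 0): OK
Complementary slackness (lambda_i * g_i(x) = 0 for all i): OK

Verdict: the first failing condition is primal_feasibility -> primal.

primal


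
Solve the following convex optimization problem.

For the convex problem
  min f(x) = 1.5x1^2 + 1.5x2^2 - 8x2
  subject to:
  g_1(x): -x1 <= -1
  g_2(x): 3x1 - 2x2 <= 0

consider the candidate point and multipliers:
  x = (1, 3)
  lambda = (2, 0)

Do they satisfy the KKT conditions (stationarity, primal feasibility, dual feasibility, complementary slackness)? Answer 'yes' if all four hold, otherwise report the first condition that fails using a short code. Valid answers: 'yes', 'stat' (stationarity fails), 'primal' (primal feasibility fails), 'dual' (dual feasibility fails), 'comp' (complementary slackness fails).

Gradient of f: grad f(x) = Q x + c = (3, 1)
Constraint values g_i(x) = a_i^T x - b_i:
  g_1((1, 3)) = 0
  g_2((1, 3)) = -3
Stationarity residual: grad f(x) + sum_i lambda_i a_i = (1, 1)
  -> stationarity FAILS
Primal feasibility (all g_i <= 0): OK
Dual feasibility (all lambda_i >= 0): OK
Complementary slackness (lambda_i * g_i(x) = 0 for all i): OK

Verdict: the first failing condition is stationarity -> stat.

stat


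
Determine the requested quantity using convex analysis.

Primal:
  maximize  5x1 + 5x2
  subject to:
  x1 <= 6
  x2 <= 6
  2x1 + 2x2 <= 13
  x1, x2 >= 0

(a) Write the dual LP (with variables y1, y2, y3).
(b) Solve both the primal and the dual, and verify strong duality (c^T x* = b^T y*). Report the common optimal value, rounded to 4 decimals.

The standard primal-dual pair for 'max c^T x s.t. A x <= b, x >= 0' is:
  Dual:  min b^T y  s.t.  A^T y >= c,  y >= 0.

So the dual LP is:
  minimize  6y1 + 6y2 + 13y3
  subject to:
    y1 + 2y3 >= 5
    y2 + 2y3 >= 5
    y1, y2, y3 >= 0

Solving the primal: x* = (0.5, 6).
  primal value c^T x* = 32.5.
Solving the dual: y* = (0, 0, 2.5).
  dual value b^T y* = 32.5.
Strong duality: c^T x* = b^T y*. Confirmed.

32.5


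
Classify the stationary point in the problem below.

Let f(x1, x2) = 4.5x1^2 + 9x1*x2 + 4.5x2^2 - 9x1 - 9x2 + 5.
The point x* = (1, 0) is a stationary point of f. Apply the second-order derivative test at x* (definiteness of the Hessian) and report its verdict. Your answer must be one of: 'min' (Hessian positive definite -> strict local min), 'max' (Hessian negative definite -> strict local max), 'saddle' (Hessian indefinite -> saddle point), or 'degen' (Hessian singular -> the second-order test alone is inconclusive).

Compute the Hessian H = grad^2 f:
  H = [[9, 9], [9, 9]]
Verify stationarity: grad f(x*) = H x* + g = (0, 0).
Eigenvalues of H: 0, 18.
H has a zero eigenvalue (singular; positive semidefinite but not definite), so H is neither positive definite, negative definite, nor indefinite. The second-order test alone is inconclusive -> degen.
(Indeed, f is constant along the null direction of H through x*, so x* is not a strict local extremum.)

degen


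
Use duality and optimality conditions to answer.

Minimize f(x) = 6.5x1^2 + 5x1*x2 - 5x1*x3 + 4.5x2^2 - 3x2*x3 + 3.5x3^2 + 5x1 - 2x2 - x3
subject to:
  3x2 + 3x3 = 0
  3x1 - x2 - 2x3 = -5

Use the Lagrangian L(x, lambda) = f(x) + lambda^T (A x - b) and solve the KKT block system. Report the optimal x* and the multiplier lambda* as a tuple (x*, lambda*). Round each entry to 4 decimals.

Form the Lagrangian:
  L(x, lambda) = (1/2) x^T Q x + c^T x + lambda^T (A x - b)
Stationarity (grad_x L = 0): Q x + c + A^T lambda = 0.
Primal feasibility: A x = b.

This gives the KKT block system:
  [ Q   A^T ] [ x     ]   [-c ]
  [ A    0  ] [ lambda ] = [ b ]

Solving the linear system:
  x*      = (-1.9073, 0.7219, -0.7219)
  lambda* = (2.3554, 4.1921)
  f(x*)   = 5.351

x* = (-1.9073, 0.7219, -0.7219), lambda* = (2.3554, 4.1921)


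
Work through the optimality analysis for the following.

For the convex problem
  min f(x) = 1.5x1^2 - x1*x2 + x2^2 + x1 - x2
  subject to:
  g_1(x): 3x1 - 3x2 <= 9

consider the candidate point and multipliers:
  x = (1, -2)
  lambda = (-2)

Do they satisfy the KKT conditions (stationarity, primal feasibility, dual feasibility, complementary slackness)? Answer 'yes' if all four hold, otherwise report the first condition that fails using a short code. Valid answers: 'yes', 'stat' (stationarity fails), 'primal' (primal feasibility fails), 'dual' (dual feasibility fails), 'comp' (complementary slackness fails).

Gradient of f: grad f(x) = Q x + c = (6, -6)
Constraint values g_i(x) = a_i^T x - b_i:
  g_1((1, -2)) = 0
Stationarity residual: grad f(x) + sum_i lambda_i a_i = (0, 0)
  -> stationarity OK
Primal feasibility (all g_i <= 0): OK
Dual feasibility (all lambda_i >= 0): FAILS
Complementary slackness (lambda_i * g_i(x) = 0 for all i): OK

Verdict: the first failing condition is dual_feasibility -> dual.

dual


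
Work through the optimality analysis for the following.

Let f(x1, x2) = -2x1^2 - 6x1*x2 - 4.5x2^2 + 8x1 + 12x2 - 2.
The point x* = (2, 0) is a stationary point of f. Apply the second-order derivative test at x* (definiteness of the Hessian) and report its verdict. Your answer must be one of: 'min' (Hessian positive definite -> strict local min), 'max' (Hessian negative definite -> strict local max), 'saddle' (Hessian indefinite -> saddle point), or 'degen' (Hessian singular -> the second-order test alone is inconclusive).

Compute the Hessian H = grad^2 f:
  H = [[-4, -6], [-6, -9]]
Verify stationarity: grad f(x*) = H x* + g = (0, 0).
Eigenvalues of H: -13, 0.
H has a zero eigenvalue (singular; negative semidefinite but not definite), so H is neither positive definite, negative definite, nor indefinite. The second-order test alone is inconclusive -> degen.
(Indeed, f is constant along the null direction of H through x*, so x* is not a strict local extremum.)

degen


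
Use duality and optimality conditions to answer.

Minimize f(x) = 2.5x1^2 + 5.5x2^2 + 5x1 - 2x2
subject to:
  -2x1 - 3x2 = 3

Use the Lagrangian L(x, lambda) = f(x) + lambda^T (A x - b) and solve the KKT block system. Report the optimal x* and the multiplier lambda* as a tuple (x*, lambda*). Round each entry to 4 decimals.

Form the Lagrangian:
  L(x, lambda) = (1/2) x^T Q x + c^T x + lambda^T (A x - b)
Stationarity (grad_x L = 0): Q x + c + A^T lambda = 0.
Primal feasibility: A x = b.

This gives the KKT block system:
  [ Q   A^T ] [ x     ]   [-c ]
  [ A    0  ] [ lambda ] = [ b ]

Solving the linear system:
  x*      = (-1.382, -0.0787)
  lambda* = (-0.9551)
  f(x*)   = -1.9438

x* = (-1.382, -0.0787), lambda* = (-0.9551)


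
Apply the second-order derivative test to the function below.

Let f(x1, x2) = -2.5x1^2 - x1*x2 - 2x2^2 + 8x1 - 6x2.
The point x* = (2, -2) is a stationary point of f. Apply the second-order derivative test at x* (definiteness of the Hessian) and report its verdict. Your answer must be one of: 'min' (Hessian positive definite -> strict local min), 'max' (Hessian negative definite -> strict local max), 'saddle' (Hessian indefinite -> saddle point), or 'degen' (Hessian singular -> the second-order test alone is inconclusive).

Compute the Hessian H = grad^2 f:
  H = [[-5, -1], [-1, -4]]
Verify stationarity: grad f(x*) = H x* + g = (0, 0).
Eigenvalues of H: -5.618, -3.382.
Both eigenvalues < 0, so H is negative definite -> x* is a strict local max.

max


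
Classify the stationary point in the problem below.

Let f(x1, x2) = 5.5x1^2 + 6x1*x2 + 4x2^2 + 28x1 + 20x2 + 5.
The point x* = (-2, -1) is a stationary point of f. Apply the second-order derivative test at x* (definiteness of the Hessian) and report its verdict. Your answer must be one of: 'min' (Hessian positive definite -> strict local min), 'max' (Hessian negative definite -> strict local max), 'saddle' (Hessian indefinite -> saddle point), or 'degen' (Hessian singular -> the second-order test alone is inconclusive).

Compute the Hessian H = grad^2 f:
  H = [[11, 6], [6, 8]]
Verify stationarity: grad f(x*) = H x* + g = (0, 0).
Eigenvalues of H: 3.3153, 15.6847.
Both eigenvalues > 0, so H is positive definite -> x* is a strict local min.

min


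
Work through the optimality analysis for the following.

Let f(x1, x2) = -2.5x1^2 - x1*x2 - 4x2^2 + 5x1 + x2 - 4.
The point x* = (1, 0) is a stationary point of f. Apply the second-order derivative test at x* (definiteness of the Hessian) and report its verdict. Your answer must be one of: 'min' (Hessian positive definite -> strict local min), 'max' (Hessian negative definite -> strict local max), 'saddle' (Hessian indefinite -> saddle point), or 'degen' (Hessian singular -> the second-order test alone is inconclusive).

Compute the Hessian H = grad^2 f:
  H = [[-5, -1], [-1, -8]]
Verify stationarity: grad f(x*) = H x* + g = (0, 0).
Eigenvalues of H: -8.3028, -4.6972.
Both eigenvalues < 0, so H is negative definite -> x* is a strict local max.

max


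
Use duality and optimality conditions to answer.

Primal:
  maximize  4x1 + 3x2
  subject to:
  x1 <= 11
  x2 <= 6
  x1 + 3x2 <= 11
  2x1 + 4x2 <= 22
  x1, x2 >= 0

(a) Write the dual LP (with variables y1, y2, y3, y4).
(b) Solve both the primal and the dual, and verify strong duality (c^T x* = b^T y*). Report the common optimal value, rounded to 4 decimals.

The standard primal-dual pair for 'max c^T x s.t. A x <= b, x >= 0' is:
  Dual:  min b^T y  s.t.  A^T y >= c,  y >= 0.

So the dual LP is:
  minimize  11y1 + 6y2 + 11y3 + 22y4
  subject to:
    y1 + y3 + 2y4 >= 4
    y2 + 3y3 + 4y4 >= 3
    y1, y2, y3, y4 >= 0

Solving the primal: x* = (11, 0).
  primal value c^T x* = 44.
Solving the dual: y* = (3, 0, 1, 0).
  dual value b^T y* = 44.
Strong duality: c^T x* = b^T y*. Confirmed.

44


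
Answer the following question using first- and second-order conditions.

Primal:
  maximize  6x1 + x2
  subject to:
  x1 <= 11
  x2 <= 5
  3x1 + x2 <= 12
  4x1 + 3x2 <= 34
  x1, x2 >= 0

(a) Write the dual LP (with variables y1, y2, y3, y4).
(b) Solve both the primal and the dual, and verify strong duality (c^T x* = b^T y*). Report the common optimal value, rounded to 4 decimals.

The standard primal-dual pair for 'max c^T x s.t. A x <= b, x >= 0' is:
  Dual:  min b^T y  s.t.  A^T y >= c,  y >= 0.

So the dual LP is:
  minimize  11y1 + 5y2 + 12y3 + 34y4
  subject to:
    y1 + 3y3 + 4y4 >= 6
    y2 + y3 + 3y4 >= 1
    y1, y2, y3, y4 >= 0

Solving the primal: x* = (4, 0).
  primal value c^T x* = 24.
Solving the dual: y* = (0, 0, 2, 0).
  dual value b^T y* = 24.
Strong duality: c^T x* = b^T y*. Confirmed.

24


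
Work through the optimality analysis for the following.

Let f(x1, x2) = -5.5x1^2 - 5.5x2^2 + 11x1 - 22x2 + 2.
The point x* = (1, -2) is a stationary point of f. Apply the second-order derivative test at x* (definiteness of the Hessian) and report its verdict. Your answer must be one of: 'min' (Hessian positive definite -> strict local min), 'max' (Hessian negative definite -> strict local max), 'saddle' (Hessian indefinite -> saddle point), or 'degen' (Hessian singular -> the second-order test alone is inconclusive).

Compute the Hessian H = grad^2 f:
  H = [[-11, 0], [0, -11]]
Verify stationarity: grad f(x*) = H x* + g = (0, 0).
Eigenvalues of H: -11, -11.
Both eigenvalues < 0, so H is negative definite -> x* is a strict local max.

max


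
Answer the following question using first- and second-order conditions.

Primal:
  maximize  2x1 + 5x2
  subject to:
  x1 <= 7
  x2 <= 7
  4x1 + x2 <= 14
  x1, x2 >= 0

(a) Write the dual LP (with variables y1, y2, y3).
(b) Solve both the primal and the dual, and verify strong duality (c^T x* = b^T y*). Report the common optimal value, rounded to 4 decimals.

The standard primal-dual pair for 'max c^T x s.t. A x <= b, x >= 0' is:
  Dual:  min b^T y  s.t.  A^T y >= c,  y >= 0.

So the dual LP is:
  minimize  7y1 + 7y2 + 14y3
  subject to:
    y1 + 4y3 >= 2
    y2 + y3 >= 5
    y1, y2, y3 >= 0

Solving the primal: x* = (1.75, 7).
  primal value c^T x* = 38.5.
Solving the dual: y* = (0, 4.5, 0.5).
  dual value b^T y* = 38.5.
Strong duality: c^T x* = b^T y*. Confirmed.

38.5


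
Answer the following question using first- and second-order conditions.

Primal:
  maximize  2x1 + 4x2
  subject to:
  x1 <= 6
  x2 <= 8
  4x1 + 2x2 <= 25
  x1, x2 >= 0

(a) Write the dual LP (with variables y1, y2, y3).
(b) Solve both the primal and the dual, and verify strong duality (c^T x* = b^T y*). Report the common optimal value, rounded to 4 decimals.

The standard primal-dual pair for 'max c^T x s.t. A x <= b, x >= 0' is:
  Dual:  min b^T y  s.t.  A^T y >= c,  y >= 0.

So the dual LP is:
  minimize  6y1 + 8y2 + 25y3
  subject to:
    y1 + 4y3 >= 2
    y2 + 2y3 >= 4
    y1, y2, y3 >= 0

Solving the primal: x* = (2.25, 8).
  primal value c^T x* = 36.5.
Solving the dual: y* = (0, 3, 0.5).
  dual value b^T y* = 36.5.
Strong duality: c^T x* = b^T y*. Confirmed.

36.5


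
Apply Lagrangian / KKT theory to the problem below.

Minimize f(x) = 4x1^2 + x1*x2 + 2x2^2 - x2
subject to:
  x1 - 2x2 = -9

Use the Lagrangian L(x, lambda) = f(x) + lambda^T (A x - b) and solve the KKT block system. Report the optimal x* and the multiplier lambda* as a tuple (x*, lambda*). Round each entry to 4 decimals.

Form the Lagrangian:
  L(x, lambda) = (1/2) x^T Q x + c^T x + lambda^T (A x - b)
Stationarity (grad_x L = 0): Q x + c + A^T lambda = 0.
Primal feasibility: A x = b.

This gives the KKT block system:
  [ Q   A^T ] [ x     ]   [-c ]
  [ A    0  ] [ lambda ] = [ b ]

Solving the linear system:
  x*      = (-1.3, 3.85)
  lambda* = (6.55)
  f(x*)   = 27.55

x* = (-1.3, 3.85), lambda* = (6.55)


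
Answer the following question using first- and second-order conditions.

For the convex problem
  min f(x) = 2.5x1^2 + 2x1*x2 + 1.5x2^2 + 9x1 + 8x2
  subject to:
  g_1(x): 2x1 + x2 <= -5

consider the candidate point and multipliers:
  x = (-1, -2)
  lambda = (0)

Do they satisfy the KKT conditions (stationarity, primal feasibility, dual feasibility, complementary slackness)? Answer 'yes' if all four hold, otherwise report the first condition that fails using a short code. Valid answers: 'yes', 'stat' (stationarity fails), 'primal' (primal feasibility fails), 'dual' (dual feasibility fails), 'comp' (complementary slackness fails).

Gradient of f: grad f(x) = Q x + c = (0, 0)
Constraint values g_i(x) = a_i^T x - b_i:
  g_1((-1, -2)) = 1
Stationarity residual: grad f(x) + sum_i lambda_i a_i = (0, 0)
  -> stationarity OK
Primal feasibility (all g_i <= 0): FAILS
Dual feasibility (all lambda_i >= 0): OK
Complementary slackness (lambda_i * g_i(x) = 0 for all i): OK

Verdict: the first failing condition is primal_feasibility -> primal.

primal


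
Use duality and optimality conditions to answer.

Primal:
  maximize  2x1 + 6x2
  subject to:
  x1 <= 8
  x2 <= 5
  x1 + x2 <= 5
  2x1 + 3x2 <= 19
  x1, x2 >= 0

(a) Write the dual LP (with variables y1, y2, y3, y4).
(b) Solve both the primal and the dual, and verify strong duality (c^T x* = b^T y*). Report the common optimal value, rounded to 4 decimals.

The standard primal-dual pair for 'max c^T x s.t. A x <= b, x >= 0' is:
  Dual:  min b^T y  s.t.  A^T y >= c,  y >= 0.

So the dual LP is:
  minimize  8y1 + 5y2 + 5y3 + 19y4
  subject to:
    y1 + y3 + 2y4 >= 2
    y2 + y3 + 3y4 >= 6
    y1, y2, y3, y4 >= 0

Solving the primal: x* = (0, 5).
  primal value c^T x* = 30.
Solving the dual: y* = (0, 4, 2, 0).
  dual value b^T y* = 30.
Strong duality: c^T x* = b^T y*. Confirmed.

30


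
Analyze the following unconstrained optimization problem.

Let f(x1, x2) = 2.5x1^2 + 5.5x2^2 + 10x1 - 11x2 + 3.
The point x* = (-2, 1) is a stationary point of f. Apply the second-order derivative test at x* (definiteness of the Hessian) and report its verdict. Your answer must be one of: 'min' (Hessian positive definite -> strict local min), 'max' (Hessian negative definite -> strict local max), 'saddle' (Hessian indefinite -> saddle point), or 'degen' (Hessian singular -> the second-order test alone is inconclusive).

Compute the Hessian H = grad^2 f:
  H = [[5, 0], [0, 11]]
Verify stationarity: grad f(x*) = H x* + g = (0, 0).
Eigenvalues of H: 5, 11.
Both eigenvalues > 0, so H is positive definite -> x* is a strict local min.

min


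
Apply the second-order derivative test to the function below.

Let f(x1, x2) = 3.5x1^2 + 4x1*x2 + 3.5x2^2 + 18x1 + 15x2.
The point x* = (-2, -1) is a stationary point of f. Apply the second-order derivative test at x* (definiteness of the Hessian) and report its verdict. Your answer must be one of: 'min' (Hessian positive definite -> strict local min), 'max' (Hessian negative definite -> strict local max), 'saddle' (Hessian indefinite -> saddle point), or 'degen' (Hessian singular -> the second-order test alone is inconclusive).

Compute the Hessian H = grad^2 f:
  H = [[7, 4], [4, 7]]
Verify stationarity: grad f(x*) = H x* + g = (0, 0).
Eigenvalues of H: 3, 11.
Both eigenvalues > 0, so H is positive definite -> x* is a strict local min.

min


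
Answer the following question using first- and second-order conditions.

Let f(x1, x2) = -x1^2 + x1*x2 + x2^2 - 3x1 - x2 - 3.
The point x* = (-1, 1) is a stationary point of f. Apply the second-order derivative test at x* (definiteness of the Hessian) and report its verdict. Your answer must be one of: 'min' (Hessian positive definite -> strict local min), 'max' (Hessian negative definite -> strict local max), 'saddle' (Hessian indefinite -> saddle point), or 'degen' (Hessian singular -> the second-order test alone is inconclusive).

Compute the Hessian H = grad^2 f:
  H = [[-2, 1], [1, 2]]
Verify stationarity: grad f(x*) = H x* + g = (0, 0).
Eigenvalues of H: -2.2361, 2.2361.
Eigenvalues have mixed signs, so H is indefinite -> x* is a saddle point.

saddle


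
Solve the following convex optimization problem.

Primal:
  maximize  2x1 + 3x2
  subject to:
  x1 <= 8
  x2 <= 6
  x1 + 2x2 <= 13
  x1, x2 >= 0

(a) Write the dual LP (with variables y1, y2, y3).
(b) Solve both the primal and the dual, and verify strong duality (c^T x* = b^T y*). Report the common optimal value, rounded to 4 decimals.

The standard primal-dual pair for 'max c^T x s.t. A x <= b, x >= 0' is:
  Dual:  min b^T y  s.t.  A^T y >= c,  y >= 0.

So the dual LP is:
  minimize  8y1 + 6y2 + 13y3
  subject to:
    y1 + y3 >= 2
    y2 + 2y3 >= 3
    y1, y2, y3 >= 0

Solving the primal: x* = (8, 2.5).
  primal value c^T x* = 23.5.
Solving the dual: y* = (0.5, 0, 1.5).
  dual value b^T y* = 23.5.
Strong duality: c^T x* = b^T y*. Confirmed.

23.5


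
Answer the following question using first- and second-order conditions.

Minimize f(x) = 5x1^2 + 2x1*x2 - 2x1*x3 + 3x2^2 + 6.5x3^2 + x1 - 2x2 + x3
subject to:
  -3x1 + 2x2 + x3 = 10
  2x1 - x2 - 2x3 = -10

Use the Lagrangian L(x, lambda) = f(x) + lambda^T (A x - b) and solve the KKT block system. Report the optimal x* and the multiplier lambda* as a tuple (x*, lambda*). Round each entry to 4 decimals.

Form the Lagrangian:
  L(x, lambda) = (1/2) x^T Q x + c^T x + lambda^T (A x - b)
Stationarity (grad_x L = 0): Q x + c + A^T lambda = 0.
Primal feasibility: A x = b.

This gives the KKT block system:
  [ Q   A^T ] [ x     ]   [-c ]
  [ A    0  ] [ lambda ] = [ b ]

Solving the linear system:
  x*      = (-1.5234, 1.3021, 2.8255)
  lambda* = (11.7489, 26.2638)
  f(x*)   = 71.9234

x* = (-1.5234, 1.3021, 2.8255), lambda* = (11.7489, 26.2638)


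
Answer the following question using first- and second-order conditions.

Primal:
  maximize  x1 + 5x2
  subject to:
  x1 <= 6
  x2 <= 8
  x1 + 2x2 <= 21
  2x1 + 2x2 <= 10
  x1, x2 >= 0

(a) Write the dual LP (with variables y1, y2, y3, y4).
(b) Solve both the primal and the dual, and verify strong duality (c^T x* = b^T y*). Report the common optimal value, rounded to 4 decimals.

The standard primal-dual pair for 'max c^T x s.t. A x <= b, x >= 0' is:
  Dual:  min b^T y  s.t.  A^T y >= c,  y >= 0.

So the dual LP is:
  minimize  6y1 + 8y2 + 21y3 + 10y4
  subject to:
    y1 + y3 + 2y4 >= 1
    y2 + 2y3 + 2y4 >= 5
    y1, y2, y3, y4 >= 0

Solving the primal: x* = (0, 5).
  primal value c^T x* = 25.
Solving the dual: y* = (0, 0, 0, 2.5).
  dual value b^T y* = 25.
Strong duality: c^T x* = b^T y*. Confirmed.

25


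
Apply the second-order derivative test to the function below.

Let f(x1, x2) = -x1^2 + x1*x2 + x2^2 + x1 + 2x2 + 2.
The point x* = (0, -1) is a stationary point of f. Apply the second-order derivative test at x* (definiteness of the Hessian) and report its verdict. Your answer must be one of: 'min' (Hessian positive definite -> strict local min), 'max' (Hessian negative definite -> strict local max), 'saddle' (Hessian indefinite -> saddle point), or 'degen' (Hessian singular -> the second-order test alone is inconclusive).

Compute the Hessian H = grad^2 f:
  H = [[-2, 1], [1, 2]]
Verify stationarity: grad f(x*) = H x* + g = (0, 0).
Eigenvalues of H: -2.2361, 2.2361.
Eigenvalues have mixed signs, so H is indefinite -> x* is a saddle point.

saddle


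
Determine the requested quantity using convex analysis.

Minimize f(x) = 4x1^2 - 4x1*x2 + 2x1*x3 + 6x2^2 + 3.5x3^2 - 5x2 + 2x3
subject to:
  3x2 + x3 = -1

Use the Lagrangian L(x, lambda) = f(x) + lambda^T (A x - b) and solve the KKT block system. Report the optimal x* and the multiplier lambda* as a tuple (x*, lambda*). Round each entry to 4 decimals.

Form the Lagrangian:
  L(x, lambda) = (1/2) x^T Q x + c^T x + lambda^T (A x - b)
Stationarity (grad_x L = 0): Q x + c + A^T lambda = 0.
Primal feasibility: A x = b.

This gives the KKT block system:
  [ Q   A^T ] [ x     ]   [-c ]
  [ A    0  ] [ lambda ] = [ b ]

Solving the linear system:
  x*      = (0.1, -0.12, -0.64)
  lambda* = (2.28)
  f(x*)   = 0.8

x* = (0.1, -0.12, -0.64), lambda* = (2.28)


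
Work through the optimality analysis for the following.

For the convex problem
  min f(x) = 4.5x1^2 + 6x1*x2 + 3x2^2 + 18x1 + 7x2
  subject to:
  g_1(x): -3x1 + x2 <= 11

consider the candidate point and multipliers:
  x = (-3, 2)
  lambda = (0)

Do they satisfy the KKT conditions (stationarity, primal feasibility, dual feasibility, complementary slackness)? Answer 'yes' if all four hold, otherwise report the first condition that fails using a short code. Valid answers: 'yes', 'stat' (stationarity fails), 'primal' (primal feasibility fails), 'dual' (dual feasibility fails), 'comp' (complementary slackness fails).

Gradient of f: grad f(x) = Q x + c = (3, 1)
Constraint values g_i(x) = a_i^T x - b_i:
  g_1((-3, 2)) = 0
Stationarity residual: grad f(x) + sum_i lambda_i a_i = (3, 1)
  -> stationarity FAILS
Primal feasibility (all g_i <= 0): OK
Dual feasibility (all lambda_i >= 0): OK
Complementary slackness (lambda_i * g_i(x) = 0 for all i): OK

Verdict: the first failing condition is stationarity -> stat.

stat


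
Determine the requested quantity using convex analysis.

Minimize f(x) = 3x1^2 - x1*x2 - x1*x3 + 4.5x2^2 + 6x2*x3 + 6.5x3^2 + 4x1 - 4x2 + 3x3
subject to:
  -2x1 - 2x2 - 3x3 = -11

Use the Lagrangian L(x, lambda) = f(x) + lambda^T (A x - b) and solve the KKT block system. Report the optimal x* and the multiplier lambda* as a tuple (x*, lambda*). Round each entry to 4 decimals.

Form the Lagrangian:
  L(x, lambda) = (1/2) x^T Q x + c^T x + lambda^T (A x - b)
Stationarity (grad_x L = 0): Q x + c + A^T lambda = 0.
Primal feasibility: A x = b.

This gives the KKT block system:
  [ Q   A^T ] [ x     ]   [-c ]
  [ A    0  ] [ lambda ] = [ b ]

Solving the linear system:
  x*      = (2.3496, 1.8271, 0.8822)
  lambda* = (7.694)
  f(x*)   = 44.685

x* = (2.3496, 1.8271, 0.8822), lambda* = (7.694)


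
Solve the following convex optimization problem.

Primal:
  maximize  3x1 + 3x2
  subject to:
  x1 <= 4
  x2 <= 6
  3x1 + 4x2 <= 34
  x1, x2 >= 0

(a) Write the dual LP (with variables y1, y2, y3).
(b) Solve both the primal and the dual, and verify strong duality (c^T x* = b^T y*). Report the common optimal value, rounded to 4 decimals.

The standard primal-dual pair for 'max c^T x s.t. A x <= b, x >= 0' is:
  Dual:  min b^T y  s.t.  A^T y >= c,  y >= 0.

So the dual LP is:
  minimize  4y1 + 6y2 + 34y3
  subject to:
    y1 + 3y3 >= 3
    y2 + 4y3 >= 3
    y1, y2, y3 >= 0

Solving the primal: x* = (4, 5.5).
  primal value c^T x* = 28.5.
Solving the dual: y* = (0.75, 0, 0.75).
  dual value b^T y* = 28.5.
Strong duality: c^T x* = b^T y*. Confirmed.

28.5


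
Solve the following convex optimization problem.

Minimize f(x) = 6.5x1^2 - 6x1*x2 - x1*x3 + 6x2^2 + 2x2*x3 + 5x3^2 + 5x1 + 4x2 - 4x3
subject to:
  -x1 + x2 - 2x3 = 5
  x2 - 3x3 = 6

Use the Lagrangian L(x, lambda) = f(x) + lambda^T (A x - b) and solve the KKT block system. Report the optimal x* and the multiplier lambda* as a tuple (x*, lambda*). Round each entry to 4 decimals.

Form the Lagrangian:
  L(x, lambda) = (1/2) x^T Q x + c^T x + lambda^T (A x - b)
Stationarity (grad_x L = 0): Q x + c + A^T lambda = 0.
Primal feasibility: A x = b.

This gives the KKT block system:
  [ Q   A^T ] [ x     ]   [-c ]
  [ A    0  ] [ lambda ] = [ b ]

Solving the linear system:
  x*      = (-0.8952, 0.3143, -1.8952)
  lambda* = (-6.6286, -2.7238)
  f(x*)   = 26.9238

x* = (-0.8952, 0.3143, -1.8952), lambda* = (-6.6286, -2.7238)


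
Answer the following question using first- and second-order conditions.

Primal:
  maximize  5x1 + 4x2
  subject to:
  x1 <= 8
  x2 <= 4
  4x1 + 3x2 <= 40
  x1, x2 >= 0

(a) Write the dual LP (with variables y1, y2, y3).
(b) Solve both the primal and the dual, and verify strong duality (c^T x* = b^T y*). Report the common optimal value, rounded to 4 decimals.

The standard primal-dual pair for 'max c^T x s.t. A x <= b, x >= 0' is:
  Dual:  min b^T y  s.t.  A^T y >= c,  y >= 0.

So the dual LP is:
  minimize  8y1 + 4y2 + 40y3
  subject to:
    y1 + 4y3 >= 5
    y2 + 3y3 >= 4
    y1, y2, y3 >= 0

Solving the primal: x* = (7, 4).
  primal value c^T x* = 51.
Solving the dual: y* = (0, 0.25, 1.25).
  dual value b^T y* = 51.
Strong duality: c^T x* = b^T y*. Confirmed.

51


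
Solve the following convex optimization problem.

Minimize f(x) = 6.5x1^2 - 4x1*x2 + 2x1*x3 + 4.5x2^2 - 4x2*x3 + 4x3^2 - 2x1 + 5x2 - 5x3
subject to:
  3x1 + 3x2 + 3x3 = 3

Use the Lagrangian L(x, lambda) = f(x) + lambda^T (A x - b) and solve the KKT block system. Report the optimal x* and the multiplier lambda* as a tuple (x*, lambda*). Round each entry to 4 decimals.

Form the Lagrangian:
  L(x, lambda) = (1/2) x^T Q x + c^T x + lambda^T (A x - b)
Stationarity (grad_x L = 0): Q x + c + A^T lambda = 0.
Primal feasibility: A x = b.

This gives the KKT block system:
  [ Q   A^T ] [ x     ]   [-c ]
  [ A    0  ] [ lambda ] = [ b ]

Solving the linear system:
  x*      = (0.162, 0.0411, 0.7969)
  lambda* = (-0.5116)
  f(x*)   = -1.2841

x* = (0.162, 0.0411, 0.7969), lambda* = (-0.5116)


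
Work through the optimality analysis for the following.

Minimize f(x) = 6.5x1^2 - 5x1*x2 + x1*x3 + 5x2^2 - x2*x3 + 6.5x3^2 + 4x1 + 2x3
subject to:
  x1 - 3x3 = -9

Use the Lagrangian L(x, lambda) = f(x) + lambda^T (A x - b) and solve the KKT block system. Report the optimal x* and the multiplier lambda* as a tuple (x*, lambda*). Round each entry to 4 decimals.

Form the Lagrangian:
  L(x, lambda) = (1/2) x^T Q x + c^T x + lambda^T (A x - b)
Stationarity (grad_x L = 0): Q x + c + A^T lambda = 0.
Primal feasibility: A x = b.

This gives the KKT block system:
  [ Q   A^T ] [ x     ]   [-c ]
  [ A    0  ] [ lambda ] = [ b ]

Solving the linear system:
  x*      = (-1.5543, -0.529, 2.4819)
  lambda* = (11.0797)
  f(x*)   = 49.2319

x* = (-1.5543, -0.529, 2.4819), lambda* = (11.0797)


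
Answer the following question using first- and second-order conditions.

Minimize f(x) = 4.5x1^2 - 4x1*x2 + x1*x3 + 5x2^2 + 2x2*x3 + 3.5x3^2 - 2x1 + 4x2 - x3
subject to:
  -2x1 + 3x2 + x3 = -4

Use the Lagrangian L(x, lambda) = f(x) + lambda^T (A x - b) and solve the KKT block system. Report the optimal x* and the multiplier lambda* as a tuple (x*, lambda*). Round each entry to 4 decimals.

Form the Lagrangian:
  L(x, lambda) = (1/2) x^T Q x + c^T x + lambda^T (A x - b)
Stationarity (grad_x L = 0): Q x + c + A^T lambda = 0.
Primal feasibility: A x = b.

This gives the KKT block system:
  [ Q   A^T ] [ x     ]   [-c ]
  [ A    0  ] [ lambda ] = [ b ]

Solving the linear system:
  x*      = (0.355, -1.0987, 0.0063)
  lambda* = (2.7983)
  f(x*)   = 3.041

x* = (0.355, -1.0987, 0.0063), lambda* = (2.7983)


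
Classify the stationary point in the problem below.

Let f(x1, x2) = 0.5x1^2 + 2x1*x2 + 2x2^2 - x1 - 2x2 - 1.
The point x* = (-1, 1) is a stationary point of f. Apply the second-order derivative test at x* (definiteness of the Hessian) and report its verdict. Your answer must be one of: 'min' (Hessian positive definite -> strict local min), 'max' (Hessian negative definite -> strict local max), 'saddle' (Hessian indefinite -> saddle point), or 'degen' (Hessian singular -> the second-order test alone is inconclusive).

Compute the Hessian H = grad^2 f:
  H = [[1, 2], [2, 4]]
Verify stationarity: grad f(x*) = H x* + g = (0, 0).
Eigenvalues of H: 0, 5.
H has a zero eigenvalue (singular; positive semidefinite but not definite), so H is neither positive definite, negative definite, nor indefinite. The second-order test alone is inconclusive -> degen.
(Indeed, f is constant along the null direction of H through x*, so x* is not a strict local extremum.)

degen


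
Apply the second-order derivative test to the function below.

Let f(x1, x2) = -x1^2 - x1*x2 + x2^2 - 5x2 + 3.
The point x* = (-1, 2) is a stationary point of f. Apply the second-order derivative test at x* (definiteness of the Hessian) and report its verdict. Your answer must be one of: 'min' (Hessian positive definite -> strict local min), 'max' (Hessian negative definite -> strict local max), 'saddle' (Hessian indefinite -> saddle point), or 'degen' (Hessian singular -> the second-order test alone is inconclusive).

Compute the Hessian H = grad^2 f:
  H = [[-2, -1], [-1, 2]]
Verify stationarity: grad f(x*) = H x* + g = (0, 0).
Eigenvalues of H: -2.2361, 2.2361.
Eigenvalues have mixed signs, so H is indefinite -> x* is a saddle point.

saddle


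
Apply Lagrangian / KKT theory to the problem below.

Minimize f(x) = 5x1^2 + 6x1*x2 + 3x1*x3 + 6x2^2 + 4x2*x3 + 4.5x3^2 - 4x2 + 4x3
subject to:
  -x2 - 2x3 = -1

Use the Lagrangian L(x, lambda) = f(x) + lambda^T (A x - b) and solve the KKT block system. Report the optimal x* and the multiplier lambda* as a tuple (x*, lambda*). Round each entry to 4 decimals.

Form the Lagrangian:
  L(x, lambda) = (1/2) x^T Q x + c^T x + lambda^T (A x - b)
Stationarity (grad_x L = 0): Q x + c + A^T lambda = 0.
Primal feasibility: A x = b.

This gives the KKT block system:
  [ Q   A^T ] [ x     ]   [-c ]
  [ A    0  ] [ lambda ] = [ b ]

Solving the linear system:
  x*      = (-0.5289, 0.8419, 0.079)
  lambda* = (3.2462)
  f(x*)   = 0.0973

x* = (-0.5289, 0.8419, 0.079), lambda* = (3.2462)


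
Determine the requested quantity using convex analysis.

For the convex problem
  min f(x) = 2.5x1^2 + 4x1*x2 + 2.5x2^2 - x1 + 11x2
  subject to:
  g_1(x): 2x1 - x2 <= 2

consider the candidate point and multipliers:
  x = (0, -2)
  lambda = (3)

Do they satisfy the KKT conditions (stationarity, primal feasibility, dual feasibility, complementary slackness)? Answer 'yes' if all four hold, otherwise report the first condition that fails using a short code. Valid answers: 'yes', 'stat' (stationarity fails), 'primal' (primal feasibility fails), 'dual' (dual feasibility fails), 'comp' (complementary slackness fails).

Gradient of f: grad f(x) = Q x + c = (-9, 1)
Constraint values g_i(x) = a_i^T x - b_i:
  g_1((0, -2)) = 0
Stationarity residual: grad f(x) + sum_i lambda_i a_i = (-3, -2)
  -> stationarity FAILS
Primal feasibility (all g_i <= 0): OK
Dual feasibility (all lambda_i >= 0): OK
Complementary slackness (lambda_i * g_i(x) = 0 for all i): OK

Verdict: the first failing condition is stationarity -> stat.

stat


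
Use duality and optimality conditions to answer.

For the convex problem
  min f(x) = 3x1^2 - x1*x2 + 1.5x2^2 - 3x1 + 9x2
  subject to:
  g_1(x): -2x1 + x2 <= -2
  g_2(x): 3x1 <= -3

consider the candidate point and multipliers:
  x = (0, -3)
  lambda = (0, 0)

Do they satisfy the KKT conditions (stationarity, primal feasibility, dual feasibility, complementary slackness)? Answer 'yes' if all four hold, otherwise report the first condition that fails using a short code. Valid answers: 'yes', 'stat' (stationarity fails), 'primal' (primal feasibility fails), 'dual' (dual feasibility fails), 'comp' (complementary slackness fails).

Gradient of f: grad f(x) = Q x + c = (0, 0)
Constraint values g_i(x) = a_i^T x - b_i:
  g_1((0, -3)) = -1
  g_2((0, -3)) = 3
Stationarity residual: grad f(x) + sum_i lambda_i a_i = (0, 0)
  -> stationarity OK
Primal feasibility (all g_i <= 0): FAILS
Dual feasibility (all lambda_i >= 0): OK
Complementary slackness (lambda_i * g_i(x) = 0 for all i): OK

Verdict: the first failing condition is primal_feasibility -> primal.

primal


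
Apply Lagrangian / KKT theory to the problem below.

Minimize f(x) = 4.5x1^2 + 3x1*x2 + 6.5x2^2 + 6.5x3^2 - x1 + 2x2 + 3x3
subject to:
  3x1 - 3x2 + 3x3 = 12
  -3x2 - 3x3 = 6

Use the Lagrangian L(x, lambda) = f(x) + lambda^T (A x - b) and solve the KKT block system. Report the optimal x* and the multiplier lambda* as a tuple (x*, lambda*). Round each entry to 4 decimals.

Form the Lagrangian:
  L(x, lambda) = (1/2) x^T Q x + c^T x + lambda^T (A x - b)
Stationarity (grad_x L = 0): Q x + c + A^T lambda = 0.
Primal feasibility: A x = b.

This gives the KKT block system:
  [ Q   A^T ] [ x     ]   [-c ]
  [ A    0  ] [ lambda ] = [ b ]

Solving the linear system:
  x*      = (1.973, -2.0135, 0.0135)
  lambda* = (-3.5721, -2.5135)
  f(x*)   = 25.9932

x* = (1.973, -2.0135, 0.0135), lambda* = (-3.5721, -2.5135)


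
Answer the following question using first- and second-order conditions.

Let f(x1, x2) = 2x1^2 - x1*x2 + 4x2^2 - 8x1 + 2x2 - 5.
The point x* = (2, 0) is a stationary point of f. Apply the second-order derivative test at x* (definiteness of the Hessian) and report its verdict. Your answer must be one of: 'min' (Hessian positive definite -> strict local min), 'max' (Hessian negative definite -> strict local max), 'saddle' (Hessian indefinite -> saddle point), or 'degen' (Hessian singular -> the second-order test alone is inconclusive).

Compute the Hessian H = grad^2 f:
  H = [[4, -1], [-1, 8]]
Verify stationarity: grad f(x*) = H x* + g = (0, 0).
Eigenvalues of H: 3.7639, 8.2361.
Both eigenvalues > 0, so H is positive definite -> x* is a strict local min.

min


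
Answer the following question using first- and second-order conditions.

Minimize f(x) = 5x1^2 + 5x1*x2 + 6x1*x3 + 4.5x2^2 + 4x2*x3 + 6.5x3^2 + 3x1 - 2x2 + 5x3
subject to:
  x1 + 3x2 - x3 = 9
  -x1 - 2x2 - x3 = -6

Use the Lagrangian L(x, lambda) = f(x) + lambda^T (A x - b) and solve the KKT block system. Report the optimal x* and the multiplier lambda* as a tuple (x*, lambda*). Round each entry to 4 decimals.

Form the Lagrangian:
  L(x, lambda) = (1/2) x^T Q x + c^T x + lambda^T (A x - b)
Stationarity (grad_x L = 0): Q x + c + A^T lambda = 0.
Primal feasibility: A x = b.

This gives the KKT block system:
  [ Q   A^T ] [ x     ]   [-c ]
  [ A    0  ] [ lambda ] = [ b ]

Solving the linear system:
  x*      = (-0.7419, 3.2968, 0.1484)
  lambda* = (1.3548, 14.3097)
  f(x*)   = 32.7935

x* = (-0.7419, 3.2968, 0.1484), lambda* = (1.3548, 14.3097)


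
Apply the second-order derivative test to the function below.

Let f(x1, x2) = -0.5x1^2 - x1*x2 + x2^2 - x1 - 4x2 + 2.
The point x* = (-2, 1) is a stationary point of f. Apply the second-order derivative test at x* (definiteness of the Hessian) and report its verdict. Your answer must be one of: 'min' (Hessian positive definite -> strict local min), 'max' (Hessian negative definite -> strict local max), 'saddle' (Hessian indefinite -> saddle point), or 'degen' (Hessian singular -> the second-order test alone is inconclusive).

Compute the Hessian H = grad^2 f:
  H = [[-1, -1], [-1, 2]]
Verify stationarity: grad f(x*) = H x* + g = (0, 0).
Eigenvalues of H: -1.3028, 2.3028.
Eigenvalues have mixed signs, so H is indefinite -> x* is a saddle point.

saddle


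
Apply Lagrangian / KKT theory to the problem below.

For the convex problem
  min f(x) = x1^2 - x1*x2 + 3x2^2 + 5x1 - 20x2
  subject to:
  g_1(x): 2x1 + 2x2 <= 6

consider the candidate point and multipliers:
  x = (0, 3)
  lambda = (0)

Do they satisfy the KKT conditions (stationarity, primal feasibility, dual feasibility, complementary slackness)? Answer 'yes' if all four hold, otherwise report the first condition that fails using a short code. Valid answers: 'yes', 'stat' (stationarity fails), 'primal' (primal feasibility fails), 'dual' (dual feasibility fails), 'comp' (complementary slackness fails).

Gradient of f: grad f(x) = Q x + c = (2, -2)
Constraint values g_i(x) = a_i^T x - b_i:
  g_1((0, 3)) = 0
Stationarity residual: grad f(x) + sum_i lambda_i a_i = (2, -2)
  -> stationarity FAILS
Primal feasibility (all g_i <= 0): OK
Dual feasibility (all lambda_i >= 0): OK
Complementary slackness (lambda_i * g_i(x) = 0 for all i): OK

Verdict: the first failing condition is stationarity -> stat.

stat


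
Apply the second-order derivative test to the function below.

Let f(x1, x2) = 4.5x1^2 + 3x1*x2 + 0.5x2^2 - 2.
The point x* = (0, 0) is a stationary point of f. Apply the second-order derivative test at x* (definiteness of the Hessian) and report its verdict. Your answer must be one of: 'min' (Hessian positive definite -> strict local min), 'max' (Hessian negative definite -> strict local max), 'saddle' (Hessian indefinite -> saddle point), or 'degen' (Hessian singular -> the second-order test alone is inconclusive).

Compute the Hessian H = grad^2 f:
  H = [[9, 3], [3, 1]]
Verify stationarity: grad f(x*) = H x* + g = (0, 0).
Eigenvalues of H: 0, 10.
H has a zero eigenvalue (singular; positive semidefinite but not definite), so H is neither positive definite, negative definite, nor indefinite. The second-order test alone is inconclusive -> degen.
(Indeed, f is constant along the null direction of H through x*, so x* is not a strict local extremum.)

degen


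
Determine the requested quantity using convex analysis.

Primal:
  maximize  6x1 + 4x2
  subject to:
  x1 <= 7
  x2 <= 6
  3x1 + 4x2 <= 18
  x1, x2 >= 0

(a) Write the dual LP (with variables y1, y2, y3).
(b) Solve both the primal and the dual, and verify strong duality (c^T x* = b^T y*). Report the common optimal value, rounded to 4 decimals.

The standard primal-dual pair for 'max c^T x s.t. A x <= b, x >= 0' is:
  Dual:  min b^T y  s.t.  A^T y >= c,  y >= 0.

So the dual LP is:
  minimize  7y1 + 6y2 + 18y3
  subject to:
    y1 + 3y3 >= 6
    y2 + 4y3 >= 4
    y1, y2, y3 >= 0

Solving the primal: x* = (6, 0).
  primal value c^T x* = 36.
Solving the dual: y* = (0, 0, 2).
  dual value b^T y* = 36.
Strong duality: c^T x* = b^T y*. Confirmed.

36
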